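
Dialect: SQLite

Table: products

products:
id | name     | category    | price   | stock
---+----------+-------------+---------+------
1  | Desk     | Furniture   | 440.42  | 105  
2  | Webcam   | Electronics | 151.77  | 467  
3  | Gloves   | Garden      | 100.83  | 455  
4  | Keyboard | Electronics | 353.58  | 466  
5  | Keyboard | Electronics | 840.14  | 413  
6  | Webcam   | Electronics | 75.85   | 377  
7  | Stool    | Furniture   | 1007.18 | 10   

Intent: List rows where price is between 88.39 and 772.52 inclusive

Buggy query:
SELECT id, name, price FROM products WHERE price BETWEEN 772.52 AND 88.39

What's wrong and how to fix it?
Bug: The bounds are reversed; BETWEEN a AND b requires a <= b to match anything

Fix: Swap the bounds so the smaller value comes first

Corrected query:
SELECT id, name, price FROM products WHERE price BETWEEN 88.39 AND 772.52

Result:
id | name     | price 
---+----------+-------
1  | Desk     | 440.42
2  | Webcam   | 151.77
3  | Gloves   | 100.83
4  | Keyboard | 353.58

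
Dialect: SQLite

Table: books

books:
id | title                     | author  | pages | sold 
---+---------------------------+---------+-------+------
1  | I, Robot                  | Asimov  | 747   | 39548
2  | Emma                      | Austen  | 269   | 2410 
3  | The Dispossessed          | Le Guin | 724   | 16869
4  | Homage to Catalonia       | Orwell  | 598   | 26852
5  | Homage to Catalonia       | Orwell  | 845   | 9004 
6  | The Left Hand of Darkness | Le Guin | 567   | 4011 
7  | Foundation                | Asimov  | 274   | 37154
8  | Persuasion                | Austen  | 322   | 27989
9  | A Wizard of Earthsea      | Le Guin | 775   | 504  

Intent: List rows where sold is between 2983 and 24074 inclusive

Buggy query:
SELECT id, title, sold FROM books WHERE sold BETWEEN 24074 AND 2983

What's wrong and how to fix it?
Bug: The bounds are reversed; BETWEEN a AND b requires a <= b to match anything

Fix: Swap the bounds so the smaller value comes first

Corrected query:
SELECT id, title, sold FROM books WHERE sold BETWEEN 2983 AND 24074

Result:
id | title                     | sold 
---+---------------------------+------
3  | The Dispossessed          | 16869
5  | Homage to Catalonia       | 9004 
6  | The Left Hand of Darkness | 4011 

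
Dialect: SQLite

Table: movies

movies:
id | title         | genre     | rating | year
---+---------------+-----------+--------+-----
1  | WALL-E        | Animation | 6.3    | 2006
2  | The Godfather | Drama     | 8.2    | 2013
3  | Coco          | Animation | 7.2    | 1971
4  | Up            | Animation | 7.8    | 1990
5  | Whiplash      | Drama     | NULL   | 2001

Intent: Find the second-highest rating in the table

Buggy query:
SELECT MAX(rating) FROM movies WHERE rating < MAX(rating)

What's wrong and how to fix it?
Bug: The inner MAX is an aggregate inside WHERE, which is not allowed

Fix: Put the inner MAX in a scalar subquery

Corrected query:
SELECT MAX(rating) FROM movies WHERE rating < (SELECT MAX(rating) FROM movies)

Result:
MAX(rating)
-----------
7.8        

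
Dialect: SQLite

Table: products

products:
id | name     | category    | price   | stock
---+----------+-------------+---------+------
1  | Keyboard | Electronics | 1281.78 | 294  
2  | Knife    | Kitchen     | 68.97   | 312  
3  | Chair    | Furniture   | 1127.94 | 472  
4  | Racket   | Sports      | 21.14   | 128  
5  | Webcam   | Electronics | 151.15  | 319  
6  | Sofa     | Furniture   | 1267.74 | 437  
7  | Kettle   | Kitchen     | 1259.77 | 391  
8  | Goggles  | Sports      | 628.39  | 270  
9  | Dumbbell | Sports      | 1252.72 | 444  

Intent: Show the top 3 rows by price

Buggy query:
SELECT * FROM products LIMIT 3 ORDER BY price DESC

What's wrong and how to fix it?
Bug: LIMIT must come after ORDER BY

Fix: Sort with ORDER BY, then apply LIMIT

Corrected query:
SELECT * FROM products ORDER BY price DESC LIMIT 3

Result:
id | name     | category    | price   | stock
---+----------+-------------+---------+------
1  | Keyboard | Electronics | 1281.78 | 294  
6  | Sofa     | Furniture   | 1267.74 | 437  
7  | Kettle   | Kitchen     | 1259.77 | 391  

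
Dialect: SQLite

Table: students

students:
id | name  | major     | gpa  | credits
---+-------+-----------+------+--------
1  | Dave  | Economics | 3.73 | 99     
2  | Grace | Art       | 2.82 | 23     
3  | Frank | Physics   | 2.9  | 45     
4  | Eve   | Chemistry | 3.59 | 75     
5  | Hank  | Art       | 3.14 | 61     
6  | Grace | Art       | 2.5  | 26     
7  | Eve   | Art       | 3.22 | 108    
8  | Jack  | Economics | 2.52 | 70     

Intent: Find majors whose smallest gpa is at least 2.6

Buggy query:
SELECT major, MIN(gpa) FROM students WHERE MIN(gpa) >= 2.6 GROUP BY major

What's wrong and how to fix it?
Bug: Aggregates like MIN are computed per group after WHERE runs

Fix: Use HAVING for the per-group MIN condition

Corrected query:
SELECT major, MIN(gpa) FROM students GROUP BY major HAVING MIN(gpa) >= 2.6

Result:
major     | MIN(gpa)
----------+---------
Chemistry | 3.59    
Physics   | 2.9     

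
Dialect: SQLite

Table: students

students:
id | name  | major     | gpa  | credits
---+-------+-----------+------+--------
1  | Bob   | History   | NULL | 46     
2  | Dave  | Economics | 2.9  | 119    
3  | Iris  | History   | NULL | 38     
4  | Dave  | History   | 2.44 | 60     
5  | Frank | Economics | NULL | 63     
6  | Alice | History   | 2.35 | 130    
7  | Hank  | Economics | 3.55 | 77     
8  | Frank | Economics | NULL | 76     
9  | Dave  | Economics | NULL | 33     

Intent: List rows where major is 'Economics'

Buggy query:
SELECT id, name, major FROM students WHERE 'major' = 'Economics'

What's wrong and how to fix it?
Bug: 'major' in single quotes is a string literal, not the column; the comparison is literal-vs-literal and never true

Fix: Reference the column as major without single quotes

Corrected query:
SELECT id, name, major FROM students WHERE major = 'Economics'

Result:
id | name  | major    
---+-------+----------
2  | Dave  | Economics
5  | Frank | Economics
7  | Hank  | Economics
8  | Frank | Economics
9  | Dave  | Economics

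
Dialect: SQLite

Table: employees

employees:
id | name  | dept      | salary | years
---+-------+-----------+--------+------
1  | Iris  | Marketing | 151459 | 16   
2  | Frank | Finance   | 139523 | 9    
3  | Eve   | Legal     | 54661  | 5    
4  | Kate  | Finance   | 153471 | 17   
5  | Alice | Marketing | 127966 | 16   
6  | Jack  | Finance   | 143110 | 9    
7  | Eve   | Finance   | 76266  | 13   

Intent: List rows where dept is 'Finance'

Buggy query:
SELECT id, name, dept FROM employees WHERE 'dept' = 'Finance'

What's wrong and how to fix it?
Bug: 'dept' in single quotes is a string literal, not the column; the comparison is literal-vs-literal and never true

Fix: Remove the quotes around the column name (or use double quotes for an identifier)

Corrected query:
SELECT id, name, dept FROM employees WHERE dept = 'Finance'

Result:
id | name  | dept   
---+-------+--------
2  | Frank | Finance
4  | Kate  | Finance
6  | Jack  | Finance
7  | Eve   | Finance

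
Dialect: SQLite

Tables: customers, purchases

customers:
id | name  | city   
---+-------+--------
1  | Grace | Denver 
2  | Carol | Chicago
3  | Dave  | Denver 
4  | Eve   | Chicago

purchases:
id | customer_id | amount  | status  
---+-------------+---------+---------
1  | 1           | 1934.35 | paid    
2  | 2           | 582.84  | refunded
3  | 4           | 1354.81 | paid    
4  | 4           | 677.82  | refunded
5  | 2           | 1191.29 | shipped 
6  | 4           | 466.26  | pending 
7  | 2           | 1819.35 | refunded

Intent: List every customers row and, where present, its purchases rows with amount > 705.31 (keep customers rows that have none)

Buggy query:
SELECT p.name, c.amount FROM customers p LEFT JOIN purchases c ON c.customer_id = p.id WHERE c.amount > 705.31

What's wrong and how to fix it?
Bug: A WHERE condition on the right-hand table after LEFT JOIN drops unmatched parents

Fix: Put 'c.amount > 705.31' in the JOIN's ON clause instead of WHERE

Corrected query:
SELECT p.name, c.amount FROM customers p LEFT JOIN purchases c ON c.customer_id = p.id AND c.amount > 705.31

Result:
name  | amount 
------+--------
Grace | 1934.35
Carol | 1191.29
Carol | 1819.35
Dave  | NULL   
Eve   | 1354.81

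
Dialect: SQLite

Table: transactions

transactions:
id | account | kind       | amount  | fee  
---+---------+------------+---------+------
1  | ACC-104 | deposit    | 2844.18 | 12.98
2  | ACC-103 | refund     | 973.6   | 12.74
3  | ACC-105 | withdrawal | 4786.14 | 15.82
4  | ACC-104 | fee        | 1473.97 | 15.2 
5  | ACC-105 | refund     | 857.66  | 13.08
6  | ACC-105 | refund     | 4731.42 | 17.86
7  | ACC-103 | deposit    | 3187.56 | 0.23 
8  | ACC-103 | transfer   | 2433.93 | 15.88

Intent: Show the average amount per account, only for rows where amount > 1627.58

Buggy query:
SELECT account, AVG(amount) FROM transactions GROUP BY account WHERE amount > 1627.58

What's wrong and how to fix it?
Bug: WHERE cannot follow GROUP BY

Fix: Place WHERE between FROM and GROUP BY

Corrected query:
SELECT account, AVG(amount) FROM transactions WHERE amount > 1627.58 GROUP BY account

Result:
account | AVG(amount)
--------+------------
ACC-103 | 2810.745   
ACC-104 | 2844.18    
ACC-105 | 4758.78    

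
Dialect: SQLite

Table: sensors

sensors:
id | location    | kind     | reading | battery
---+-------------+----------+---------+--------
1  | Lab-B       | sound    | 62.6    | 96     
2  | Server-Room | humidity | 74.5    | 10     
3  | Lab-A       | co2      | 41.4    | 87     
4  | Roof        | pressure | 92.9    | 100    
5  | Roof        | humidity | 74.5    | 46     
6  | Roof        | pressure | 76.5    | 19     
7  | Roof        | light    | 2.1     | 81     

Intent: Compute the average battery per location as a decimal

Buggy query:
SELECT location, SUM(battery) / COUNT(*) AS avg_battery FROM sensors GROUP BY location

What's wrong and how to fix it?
Bug: Both operands are integers, so '/' performs integer division and truncates

Fix: Multiply by 1.0 (or CAST to REAL) to force floating-point division

Corrected query:
SELECT location, SUM(battery) * 1.0 / COUNT(*) AS avg_battery FROM sensors GROUP BY location

Result:
location    | avg_battery
------------+------------
Lab-A       | 87         
Lab-B       | 96         
Roof        | 61.5       
Server-Room | 10         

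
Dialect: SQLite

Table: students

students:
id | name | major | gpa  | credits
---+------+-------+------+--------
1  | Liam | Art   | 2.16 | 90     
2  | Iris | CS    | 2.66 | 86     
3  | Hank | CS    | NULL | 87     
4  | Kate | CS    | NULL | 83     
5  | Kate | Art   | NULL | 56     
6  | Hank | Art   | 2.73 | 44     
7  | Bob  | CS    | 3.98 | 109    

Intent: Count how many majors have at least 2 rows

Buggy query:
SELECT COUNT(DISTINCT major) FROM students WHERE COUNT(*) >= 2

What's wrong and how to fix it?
Bug: WHERE filters individual rows, not groups, so a group-level COUNT is invalid there

Fix: Use a subquery that GROUPs and filters with HAVING, then count its rows

Corrected query:
SELECT COUNT(*) FROM (SELECT major FROM students GROUP BY major HAVING COUNT(*) >= 2)

Result:
COUNT(*)
--------
2       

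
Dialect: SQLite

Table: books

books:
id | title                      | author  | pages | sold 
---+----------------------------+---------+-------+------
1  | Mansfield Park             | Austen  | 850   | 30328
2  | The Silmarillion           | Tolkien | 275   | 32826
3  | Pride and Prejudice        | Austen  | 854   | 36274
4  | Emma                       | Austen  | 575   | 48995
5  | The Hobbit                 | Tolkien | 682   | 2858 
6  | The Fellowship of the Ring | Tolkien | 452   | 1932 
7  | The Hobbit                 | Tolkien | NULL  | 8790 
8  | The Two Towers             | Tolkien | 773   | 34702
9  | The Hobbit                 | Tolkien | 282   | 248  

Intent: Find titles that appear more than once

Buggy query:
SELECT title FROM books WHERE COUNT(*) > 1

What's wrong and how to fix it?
Bug: COUNT(*) is an aggregate and cannot be used in WHERE

Fix: Group first, then use HAVING for the count condition

Corrected query:
SELECT title FROM books GROUP BY title HAVING COUNT(*) > 1

Result:
title     
----------
The Hobbit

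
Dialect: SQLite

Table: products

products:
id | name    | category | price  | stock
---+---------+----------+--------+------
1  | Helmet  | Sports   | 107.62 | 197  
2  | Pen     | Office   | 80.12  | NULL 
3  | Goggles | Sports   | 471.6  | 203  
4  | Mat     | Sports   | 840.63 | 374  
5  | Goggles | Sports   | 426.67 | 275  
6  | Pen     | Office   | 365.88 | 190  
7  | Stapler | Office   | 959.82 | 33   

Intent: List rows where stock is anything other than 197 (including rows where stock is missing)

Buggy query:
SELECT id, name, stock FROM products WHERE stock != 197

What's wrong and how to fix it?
Bug: 'stock != 197' is unknown when stock is NULL, so NULL rows are silently excluded

Fix: Handle NULL separately with IS NULL alongside the inequality

Corrected query:
SELECT id, name, stock FROM products WHERE stock != 197 OR stock IS NULL

Result:
id | name    | stock
---+---------+------
2  | Pen     | NULL 
3  | Goggles | 203  
4  | Mat     | 374  
5  | Goggles | 275  
6  | Pen     | 190  
7  | Stapler | 33   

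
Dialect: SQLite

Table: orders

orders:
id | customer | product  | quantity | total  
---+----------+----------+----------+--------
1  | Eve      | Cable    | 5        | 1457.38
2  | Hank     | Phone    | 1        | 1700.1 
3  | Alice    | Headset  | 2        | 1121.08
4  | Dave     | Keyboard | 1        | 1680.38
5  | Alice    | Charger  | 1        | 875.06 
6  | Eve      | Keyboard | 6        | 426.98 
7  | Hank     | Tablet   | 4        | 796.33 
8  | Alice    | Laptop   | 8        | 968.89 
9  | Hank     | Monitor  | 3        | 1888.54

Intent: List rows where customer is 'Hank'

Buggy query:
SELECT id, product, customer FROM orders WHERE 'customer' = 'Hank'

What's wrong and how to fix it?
Bug: 'customer' in single quotes is a string literal, not the column; the comparison is literal-vs-literal and never true

Fix: Reference the column as customer without single quotes

Corrected query:
SELECT id, product, customer FROM orders WHERE customer = 'Hank'

Result:
id | product | customer
---+---------+---------
2  | Phone   | Hank    
7  | Tablet  | Hank    
9  | Monitor | Hank    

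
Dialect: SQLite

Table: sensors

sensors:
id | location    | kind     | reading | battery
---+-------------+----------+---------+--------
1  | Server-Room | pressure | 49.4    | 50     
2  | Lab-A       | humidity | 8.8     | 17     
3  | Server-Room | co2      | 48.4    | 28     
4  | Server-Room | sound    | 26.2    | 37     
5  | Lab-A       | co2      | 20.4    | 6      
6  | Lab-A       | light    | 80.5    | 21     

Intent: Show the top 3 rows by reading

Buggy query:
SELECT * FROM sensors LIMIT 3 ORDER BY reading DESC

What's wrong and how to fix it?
Bug: ORDER BY cannot follow LIMIT; LIMIT is the final clause

Fix: Sort with ORDER BY, then apply LIMIT

Corrected query:
SELECT * FROM sensors ORDER BY reading DESC LIMIT 3

Result:
id | location    | kind     | reading | battery
---+-------------+----------+---------+--------
6  | Lab-A       | light    | 80.5    | 21     
1  | Server-Room | pressure | 49.4    | 50     
3  | Server-Room | co2      | 48.4    | 28     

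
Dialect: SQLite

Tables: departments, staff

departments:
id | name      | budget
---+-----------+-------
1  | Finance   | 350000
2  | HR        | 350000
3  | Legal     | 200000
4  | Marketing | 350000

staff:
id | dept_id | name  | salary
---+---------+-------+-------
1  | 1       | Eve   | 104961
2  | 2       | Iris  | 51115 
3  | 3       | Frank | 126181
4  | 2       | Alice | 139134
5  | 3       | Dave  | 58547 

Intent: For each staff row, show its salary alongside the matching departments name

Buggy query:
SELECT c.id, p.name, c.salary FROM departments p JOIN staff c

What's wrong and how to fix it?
Bug: Missing join condition: each staff row is matched to all departments rows instead of just its own

Fix: Specify the join condition linking the foreign key to the parent id

Corrected query:
SELECT c.id, p.name, c.salary FROM departments p JOIN staff c ON c.dept_id = p.id

Result:
id | name    | salary
---+---------+-------
1  | Finance | 104961
2  | HR      | 51115 
3  | Legal   | 126181
4  | HR      | 139134
5  | Legal   | 58547 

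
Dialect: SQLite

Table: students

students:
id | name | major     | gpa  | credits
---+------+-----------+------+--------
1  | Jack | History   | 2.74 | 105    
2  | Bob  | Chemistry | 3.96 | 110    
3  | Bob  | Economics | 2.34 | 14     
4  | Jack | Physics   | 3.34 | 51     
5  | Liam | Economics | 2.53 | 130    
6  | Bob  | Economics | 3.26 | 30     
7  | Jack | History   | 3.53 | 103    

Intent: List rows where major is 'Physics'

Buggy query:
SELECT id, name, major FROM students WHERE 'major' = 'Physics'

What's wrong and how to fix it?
Bug: Single quotes denote string literals in SQL; the column name is being compared as a constant string

Fix: Remove the quotes around the column name (or use double quotes for an identifier)

Corrected query:
SELECT id, name, major FROM students WHERE major = 'Physics'

Result:
id | name | major  
---+------+--------
4  | Jack | Physics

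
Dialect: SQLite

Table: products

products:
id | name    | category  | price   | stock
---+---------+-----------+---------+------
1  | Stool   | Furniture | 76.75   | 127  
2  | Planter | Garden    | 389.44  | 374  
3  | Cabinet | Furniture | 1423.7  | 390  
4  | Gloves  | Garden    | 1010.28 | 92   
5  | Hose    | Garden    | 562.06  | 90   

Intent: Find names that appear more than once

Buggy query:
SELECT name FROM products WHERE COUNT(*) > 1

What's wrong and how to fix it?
Bug: COUNT(*) is an aggregate and cannot be used in WHERE

Fix: GROUP BY name, then filter groups with HAVING COUNT(*) > 1

Corrected query:
SELECT name FROM products GROUP BY name HAVING COUNT(*) > 1

Result:
(no rows)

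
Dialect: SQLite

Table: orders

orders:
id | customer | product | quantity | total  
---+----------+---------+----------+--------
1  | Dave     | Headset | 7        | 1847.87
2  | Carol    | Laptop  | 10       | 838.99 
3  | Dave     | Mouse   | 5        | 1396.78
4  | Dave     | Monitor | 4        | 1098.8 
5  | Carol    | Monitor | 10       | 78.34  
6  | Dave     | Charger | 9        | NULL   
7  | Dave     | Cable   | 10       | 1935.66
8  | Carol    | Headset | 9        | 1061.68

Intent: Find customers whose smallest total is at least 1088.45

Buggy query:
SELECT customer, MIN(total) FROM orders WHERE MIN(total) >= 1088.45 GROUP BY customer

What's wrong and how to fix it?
Bug: MIN() in WHERE is a misuse of aggregate

Fix: Use HAVING for the per-group MIN condition

Corrected query:
SELECT customer, MIN(total) FROM orders GROUP BY customer HAVING MIN(total) >= 1088.45

Result:
customer | MIN(total)
---------+-----------
Dave     | 1098.8    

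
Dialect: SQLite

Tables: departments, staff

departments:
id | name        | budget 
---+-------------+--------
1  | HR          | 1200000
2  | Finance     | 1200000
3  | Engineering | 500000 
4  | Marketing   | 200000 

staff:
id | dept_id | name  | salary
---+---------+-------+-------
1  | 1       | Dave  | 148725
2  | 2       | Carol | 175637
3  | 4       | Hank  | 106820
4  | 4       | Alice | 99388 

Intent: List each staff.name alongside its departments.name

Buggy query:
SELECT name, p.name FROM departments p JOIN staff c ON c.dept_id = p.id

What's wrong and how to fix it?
Bug: 'name' exists in both joined tables, so the database can't tell which one is meant

Fix: Prefix ambiguous columns with the table alias

Corrected query:
SELECT c.name, p.name FROM departments p JOIN staff c ON c.dept_id = p.id

Result:
name  | name     
------+----------
Dave  | HR       
Carol | Finance  
Hank  | Marketing
Alice | Marketing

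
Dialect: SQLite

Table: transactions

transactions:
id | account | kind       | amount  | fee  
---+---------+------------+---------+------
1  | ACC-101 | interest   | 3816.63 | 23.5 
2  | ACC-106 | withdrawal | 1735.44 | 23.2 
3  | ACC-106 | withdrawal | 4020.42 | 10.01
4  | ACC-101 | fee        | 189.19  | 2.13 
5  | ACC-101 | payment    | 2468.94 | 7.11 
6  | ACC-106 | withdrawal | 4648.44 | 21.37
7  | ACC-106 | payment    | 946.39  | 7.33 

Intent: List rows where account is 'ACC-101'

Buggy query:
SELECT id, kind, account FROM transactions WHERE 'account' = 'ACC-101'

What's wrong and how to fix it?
Bug: 'account' in single quotes is a string literal, not the column; the comparison is literal-vs-literal and never true

Fix: Remove the quotes around the column name (or use double quotes for an identifier)

Corrected query:
SELECT id, kind, account FROM transactions WHERE account = 'ACC-101'

Result:
id | kind     | account
---+----------+--------
1  | interest | ACC-101
4  | fee      | ACC-101
5  | payment  | ACC-101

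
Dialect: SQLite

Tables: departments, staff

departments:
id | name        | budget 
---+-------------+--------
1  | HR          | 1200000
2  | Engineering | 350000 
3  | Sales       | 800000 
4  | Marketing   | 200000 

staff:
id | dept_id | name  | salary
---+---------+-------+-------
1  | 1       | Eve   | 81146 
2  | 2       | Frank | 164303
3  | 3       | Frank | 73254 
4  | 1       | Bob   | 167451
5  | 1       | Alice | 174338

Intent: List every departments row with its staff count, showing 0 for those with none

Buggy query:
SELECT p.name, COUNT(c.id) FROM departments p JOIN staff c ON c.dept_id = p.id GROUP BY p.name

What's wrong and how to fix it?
Bug: INNER JOIN drops departments rows that have no matching staff rows

Fix: Switch to LEFT JOIN to retain unmatched parent rows

Corrected query:
SELECT p.name, COUNT(c.id) FROM departments p LEFT JOIN staff c ON c.dept_id = p.id GROUP BY p.name

Result:
name        | COUNT(c.id)
------------+------------
Engineering | 1          
HR          | 3          
Marketing   | 0          
Sales       | 1          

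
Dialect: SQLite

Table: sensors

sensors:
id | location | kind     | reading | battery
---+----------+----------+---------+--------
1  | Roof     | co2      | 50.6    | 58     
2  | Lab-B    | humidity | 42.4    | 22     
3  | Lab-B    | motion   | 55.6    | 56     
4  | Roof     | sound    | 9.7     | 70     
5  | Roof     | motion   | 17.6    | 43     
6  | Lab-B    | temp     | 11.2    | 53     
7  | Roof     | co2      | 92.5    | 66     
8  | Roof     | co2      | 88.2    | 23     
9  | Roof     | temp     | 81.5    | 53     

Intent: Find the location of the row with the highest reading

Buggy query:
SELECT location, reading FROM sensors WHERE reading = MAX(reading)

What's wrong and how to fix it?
Bug: MAX(reading) is an aggregate and cannot be used directly in WHERE

Fix: Use a subquery: WHERE reading = (SELECT MAX(reading) FROM sensors)

Corrected query:
SELECT location, reading FROM sensors WHERE reading = (SELECT MAX(reading) FROM sensors)

Result:
location | reading
---------+--------
Roof     | 92.5   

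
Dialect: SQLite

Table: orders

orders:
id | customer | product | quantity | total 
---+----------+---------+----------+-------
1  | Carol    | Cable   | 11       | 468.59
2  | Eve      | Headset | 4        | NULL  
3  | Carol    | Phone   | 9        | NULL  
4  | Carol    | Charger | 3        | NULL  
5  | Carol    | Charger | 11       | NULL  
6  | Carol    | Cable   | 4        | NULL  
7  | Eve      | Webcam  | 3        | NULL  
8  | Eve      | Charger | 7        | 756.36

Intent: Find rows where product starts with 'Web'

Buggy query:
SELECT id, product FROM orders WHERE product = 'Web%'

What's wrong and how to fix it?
Bug: Wildcards only work with LIKE; '=' treats '%' as a literal character

Fix: Use LIKE for wildcard pattern matching

Corrected query:
SELECT id, product FROM orders WHERE product LIKE 'Web%'

Result:
id | product
---+--------
7  | Webcam 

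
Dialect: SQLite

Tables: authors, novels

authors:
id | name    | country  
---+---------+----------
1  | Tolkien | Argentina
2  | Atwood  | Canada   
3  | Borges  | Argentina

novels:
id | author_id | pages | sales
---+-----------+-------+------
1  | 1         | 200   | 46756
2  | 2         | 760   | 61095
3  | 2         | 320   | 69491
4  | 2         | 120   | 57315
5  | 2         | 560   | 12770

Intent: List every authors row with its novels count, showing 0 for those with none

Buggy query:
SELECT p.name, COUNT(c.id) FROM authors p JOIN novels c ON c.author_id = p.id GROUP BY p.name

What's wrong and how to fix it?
Bug: INNER JOIN drops authors rows that have no matching novels rows

Fix: Use LEFT JOIN so parents without children still appear (COUNT(c.id) gives 0)

Corrected query:
SELECT p.name, COUNT(c.id) FROM authors p LEFT JOIN novels c ON c.author_id = p.id GROUP BY p.name

Result:
name    | COUNT(c.id)
--------+------------
Atwood  | 4          
Borges  | 0          
Tolkien | 1          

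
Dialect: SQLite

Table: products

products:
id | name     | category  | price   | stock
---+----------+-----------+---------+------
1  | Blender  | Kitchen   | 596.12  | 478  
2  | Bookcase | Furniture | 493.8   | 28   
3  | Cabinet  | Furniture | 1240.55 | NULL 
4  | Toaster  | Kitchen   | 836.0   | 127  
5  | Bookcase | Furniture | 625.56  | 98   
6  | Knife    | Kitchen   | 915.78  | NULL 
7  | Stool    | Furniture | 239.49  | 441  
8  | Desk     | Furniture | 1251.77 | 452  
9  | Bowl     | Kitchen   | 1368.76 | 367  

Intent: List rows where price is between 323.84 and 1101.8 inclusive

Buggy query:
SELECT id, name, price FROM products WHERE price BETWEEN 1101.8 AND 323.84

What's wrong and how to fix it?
Bug: BETWEEN expects the lower bound first; with 1101.8 AND 323.84 the range is empty

Fix: Swap the bounds so the smaller value comes first

Corrected query:
SELECT id, name, price FROM products WHERE price BETWEEN 323.84 AND 1101.8

Result:
id | name     | price 
---+----------+-------
1  | Blender  | 596.12
2  | Bookcase | 493.8 
4  | Toaster  | 836   
5  | Bookcase | 625.56
6  | Knife    | 915.78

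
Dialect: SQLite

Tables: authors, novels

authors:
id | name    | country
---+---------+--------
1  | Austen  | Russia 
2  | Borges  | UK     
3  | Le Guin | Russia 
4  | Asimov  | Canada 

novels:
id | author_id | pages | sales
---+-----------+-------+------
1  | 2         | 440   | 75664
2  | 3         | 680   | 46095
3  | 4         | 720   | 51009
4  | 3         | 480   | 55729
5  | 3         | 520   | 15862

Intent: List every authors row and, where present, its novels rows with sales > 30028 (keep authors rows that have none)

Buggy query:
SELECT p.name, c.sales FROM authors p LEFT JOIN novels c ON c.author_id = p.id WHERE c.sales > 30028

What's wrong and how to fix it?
Bug: A WHERE condition on the right-hand table after LEFT JOIN drops unmatched parents

Fix: Put 'c.sales > 30028' in the JOIN's ON clause instead of WHERE

Corrected query:
SELECT p.name, c.sales FROM authors p LEFT JOIN novels c ON c.author_id = p.id AND c.sales > 30028

Result:
name    | sales
--------+------
Austen  | NULL 
Borges  | 75664
Le Guin | 46095
Le Guin | 55729
Asimov  | 51009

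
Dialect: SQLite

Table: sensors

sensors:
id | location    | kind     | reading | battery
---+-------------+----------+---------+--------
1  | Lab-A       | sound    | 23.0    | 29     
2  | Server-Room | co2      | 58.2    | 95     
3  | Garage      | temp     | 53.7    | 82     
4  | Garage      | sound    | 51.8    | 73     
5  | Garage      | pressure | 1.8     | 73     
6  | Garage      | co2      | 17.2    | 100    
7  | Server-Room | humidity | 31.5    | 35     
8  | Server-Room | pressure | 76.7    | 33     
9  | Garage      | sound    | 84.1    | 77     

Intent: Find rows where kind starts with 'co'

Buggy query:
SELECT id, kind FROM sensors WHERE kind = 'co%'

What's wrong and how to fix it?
Bug: Wildcards only work with LIKE; '=' treats '%' as a literal character

Fix: Use LIKE for wildcard pattern matching

Corrected query:
SELECT id, kind FROM sensors WHERE kind LIKE 'co%'

Result:
id | kind
---+-----
2  | co2 
6  | co2 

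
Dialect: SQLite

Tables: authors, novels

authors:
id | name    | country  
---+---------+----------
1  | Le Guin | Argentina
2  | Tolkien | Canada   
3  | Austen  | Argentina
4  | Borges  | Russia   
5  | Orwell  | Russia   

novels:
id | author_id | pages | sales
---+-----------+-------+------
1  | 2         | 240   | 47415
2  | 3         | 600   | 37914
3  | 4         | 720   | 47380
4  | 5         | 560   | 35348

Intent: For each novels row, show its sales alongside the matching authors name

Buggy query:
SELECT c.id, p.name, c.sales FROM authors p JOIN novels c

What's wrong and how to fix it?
Bug: Missing join condition: each novels row is matched to all authors rows instead of just its own

Fix: Specify the join condition linking the foreign key to the parent id

Corrected query:
SELECT c.id, p.name, c.sales FROM authors p JOIN novels c ON c.author_id = p.id

Result:
id | name    | sales
---+---------+------
1  | Tolkien | 47415
2  | Austen  | 37914
3  | Borges  | 47380
4  | Orwell  | 35348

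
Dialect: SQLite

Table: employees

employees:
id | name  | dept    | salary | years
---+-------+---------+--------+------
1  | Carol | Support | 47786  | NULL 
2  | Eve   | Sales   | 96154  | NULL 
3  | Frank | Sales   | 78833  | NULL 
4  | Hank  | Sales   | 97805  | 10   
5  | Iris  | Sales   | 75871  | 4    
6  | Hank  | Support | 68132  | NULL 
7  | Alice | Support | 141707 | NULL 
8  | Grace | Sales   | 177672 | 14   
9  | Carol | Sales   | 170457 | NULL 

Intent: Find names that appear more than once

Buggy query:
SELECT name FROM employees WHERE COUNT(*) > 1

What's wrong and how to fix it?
Bug: WHERE can't reference COUNT(*); aggregates are computed after WHERE

Fix: GROUP BY name, then filter groups with HAVING COUNT(*) > 1

Corrected query:
SELECT name FROM employees GROUP BY name HAVING COUNT(*) > 1

Result:
name 
-----
Carol
Hank 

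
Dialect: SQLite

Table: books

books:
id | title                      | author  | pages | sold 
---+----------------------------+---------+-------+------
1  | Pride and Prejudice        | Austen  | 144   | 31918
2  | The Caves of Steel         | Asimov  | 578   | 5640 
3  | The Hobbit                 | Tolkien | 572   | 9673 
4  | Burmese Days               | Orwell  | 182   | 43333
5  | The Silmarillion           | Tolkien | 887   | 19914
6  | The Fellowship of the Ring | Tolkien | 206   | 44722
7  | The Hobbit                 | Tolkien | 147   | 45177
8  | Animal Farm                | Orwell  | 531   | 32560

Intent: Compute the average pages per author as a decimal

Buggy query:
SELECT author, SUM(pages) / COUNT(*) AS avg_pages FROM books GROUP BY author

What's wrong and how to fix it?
Bug: SUM(pages) and COUNT(*) are both integers; the division truncates the fractional part

Fix: Cast one side to REAL so the division keeps the fractional part

Corrected query:
SELECT author, SUM(pages) * 1.0 / COUNT(*) AS avg_pages FROM books GROUP BY author

Result:
author  | avg_pages
--------+----------
Asimov  | 578      
Austen  | 144      
Orwell  | 356.5    
Tolkien | 453      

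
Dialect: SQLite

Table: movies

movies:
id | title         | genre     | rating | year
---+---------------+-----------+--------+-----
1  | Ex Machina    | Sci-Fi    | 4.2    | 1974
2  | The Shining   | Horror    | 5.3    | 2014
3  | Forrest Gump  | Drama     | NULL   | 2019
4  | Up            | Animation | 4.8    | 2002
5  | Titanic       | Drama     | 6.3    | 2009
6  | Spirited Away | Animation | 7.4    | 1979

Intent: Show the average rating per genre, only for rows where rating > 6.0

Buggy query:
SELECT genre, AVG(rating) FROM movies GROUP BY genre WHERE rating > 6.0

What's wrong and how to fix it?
Bug: WHERE cannot follow GROUP BY

Fix: Move the WHERE clause before GROUP BY

Corrected query:
SELECT genre, AVG(rating) FROM movies WHERE rating > 6.0 GROUP BY genre

Result:
genre     | AVG(rating)
----------+------------
Animation | 7.4        
Drama     | 6.3        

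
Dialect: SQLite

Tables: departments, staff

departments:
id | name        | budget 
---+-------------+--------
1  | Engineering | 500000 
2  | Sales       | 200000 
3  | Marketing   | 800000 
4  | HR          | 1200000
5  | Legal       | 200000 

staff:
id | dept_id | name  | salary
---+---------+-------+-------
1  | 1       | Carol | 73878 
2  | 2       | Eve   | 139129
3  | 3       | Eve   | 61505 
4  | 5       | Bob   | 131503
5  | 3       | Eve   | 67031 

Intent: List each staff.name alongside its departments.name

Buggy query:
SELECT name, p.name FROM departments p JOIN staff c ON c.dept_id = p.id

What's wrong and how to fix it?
Bug: Both tables have a 'name' column; the unqualified reference is ambiguous

Fix: Qualify the column with its table alias (c.name)

Corrected query:
SELECT c.name, p.name FROM departments p JOIN staff c ON c.dept_id = p.id

Result:
name  | name       
------+------------
Carol | Engineering
Eve   | Sales      
Eve   | Marketing  
Bob   | Legal      
Eve   | Marketing  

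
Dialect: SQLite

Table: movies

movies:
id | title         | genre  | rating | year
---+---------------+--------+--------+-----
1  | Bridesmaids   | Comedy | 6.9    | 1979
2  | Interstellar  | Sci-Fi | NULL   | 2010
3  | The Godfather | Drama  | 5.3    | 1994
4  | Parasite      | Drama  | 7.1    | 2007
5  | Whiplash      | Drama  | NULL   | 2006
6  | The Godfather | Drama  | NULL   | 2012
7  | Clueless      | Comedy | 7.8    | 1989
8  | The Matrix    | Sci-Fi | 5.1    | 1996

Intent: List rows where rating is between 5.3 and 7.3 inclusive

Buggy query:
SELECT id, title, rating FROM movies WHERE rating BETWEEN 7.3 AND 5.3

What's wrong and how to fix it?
Bug: BETWEEN expects the lower bound first; with 7.3 AND 5.3 the range is empty

Fix: Write BETWEEN 5.3 AND 7.3

Corrected query:
SELECT id, title, rating FROM movies WHERE rating BETWEEN 5.3 AND 7.3

Result:
id | title         | rating
---+---------------+-------
1  | Bridesmaids   | 6.9   
3  | The Godfather | 5.3   
4  | Parasite      | 7.1   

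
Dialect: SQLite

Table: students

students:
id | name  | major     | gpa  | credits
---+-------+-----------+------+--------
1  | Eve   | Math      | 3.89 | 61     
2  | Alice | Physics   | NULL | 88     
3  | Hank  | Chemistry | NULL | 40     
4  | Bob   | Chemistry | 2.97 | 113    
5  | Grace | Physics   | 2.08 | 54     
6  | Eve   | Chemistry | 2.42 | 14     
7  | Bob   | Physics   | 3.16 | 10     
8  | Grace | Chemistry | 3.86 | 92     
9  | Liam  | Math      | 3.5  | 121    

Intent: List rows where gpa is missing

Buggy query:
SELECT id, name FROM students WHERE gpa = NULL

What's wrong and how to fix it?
Bug: Comparing to NULL with '=' never matches; NULL = NULL is unknown, not true

Fix: Replace '= NULL' with 'IS NULL'

Corrected query:
SELECT id, name FROM students WHERE gpa IS NULL

Result:
id | name 
---+------
2  | Alice
3  | Hank 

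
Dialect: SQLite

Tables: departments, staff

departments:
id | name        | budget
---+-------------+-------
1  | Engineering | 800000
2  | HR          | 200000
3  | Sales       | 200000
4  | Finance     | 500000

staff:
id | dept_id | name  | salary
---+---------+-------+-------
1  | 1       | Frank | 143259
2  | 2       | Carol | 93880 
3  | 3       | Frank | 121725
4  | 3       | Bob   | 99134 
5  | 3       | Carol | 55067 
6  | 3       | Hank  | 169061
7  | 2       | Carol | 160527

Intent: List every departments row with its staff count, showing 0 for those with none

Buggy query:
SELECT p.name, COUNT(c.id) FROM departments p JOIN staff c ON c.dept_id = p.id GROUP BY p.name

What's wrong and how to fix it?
Bug: An inner join excludes parents with zero children

Fix: Use LEFT JOIN so parents without children still appear (COUNT(c.id) gives 0)

Corrected query:
SELECT p.name, COUNT(c.id) FROM departments p LEFT JOIN staff c ON c.dept_id = p.id GROUP BY p.name

Result:
name        | COUNT(c.id)
------------+------------
Engineering | 1          
Finance     | 0          
HR          | 2          
Sales       | 4          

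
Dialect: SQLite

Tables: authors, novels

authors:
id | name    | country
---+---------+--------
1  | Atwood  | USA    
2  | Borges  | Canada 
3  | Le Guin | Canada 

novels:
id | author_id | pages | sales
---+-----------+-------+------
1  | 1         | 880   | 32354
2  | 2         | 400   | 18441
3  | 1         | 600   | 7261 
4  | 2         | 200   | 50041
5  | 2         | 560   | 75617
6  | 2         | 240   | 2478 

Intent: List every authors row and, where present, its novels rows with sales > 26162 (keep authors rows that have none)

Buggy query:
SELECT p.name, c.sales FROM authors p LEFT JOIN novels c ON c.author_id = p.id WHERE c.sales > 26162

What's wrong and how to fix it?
Bug: Filtering c.sales in WHERE discards the NULL rows produced by LEFT JOIN, turning it into an inner join

Fix: Move the right-table condition into the ON clause so unmatched parents are kept

Corrected query:
SELECT p.name, c.sales FROM authors p LEFT JOIN novels c ON c.author_id = p.id AND c.sales > 26162

Result:
name    | sales
--------+------
Atwood  | 32354
Borges  | 50041
Borges  | 75617
Le Guin | NULL 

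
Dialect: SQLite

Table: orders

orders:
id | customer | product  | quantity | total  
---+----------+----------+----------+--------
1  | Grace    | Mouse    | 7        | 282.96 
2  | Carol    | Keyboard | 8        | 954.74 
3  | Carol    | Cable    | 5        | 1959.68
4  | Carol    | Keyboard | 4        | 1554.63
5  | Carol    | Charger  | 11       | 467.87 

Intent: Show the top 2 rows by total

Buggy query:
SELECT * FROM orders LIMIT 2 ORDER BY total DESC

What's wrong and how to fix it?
Bug: ORDER BY cannot follow LIMIT; LIMIT is the final clause

Fix: Swap the clauses: ORDER BY first, then LIMIT

Corrected query:
SELECT * FROM orders ORDER BY total DESC LIMIT 2

Result:
id | customer | product  | quantity | total  
---+----------+----------+----------+--------
3  | Carol    | Cable    | 5        | 1959.68
4  | Carol    | Keyboard | 4        | 1554.63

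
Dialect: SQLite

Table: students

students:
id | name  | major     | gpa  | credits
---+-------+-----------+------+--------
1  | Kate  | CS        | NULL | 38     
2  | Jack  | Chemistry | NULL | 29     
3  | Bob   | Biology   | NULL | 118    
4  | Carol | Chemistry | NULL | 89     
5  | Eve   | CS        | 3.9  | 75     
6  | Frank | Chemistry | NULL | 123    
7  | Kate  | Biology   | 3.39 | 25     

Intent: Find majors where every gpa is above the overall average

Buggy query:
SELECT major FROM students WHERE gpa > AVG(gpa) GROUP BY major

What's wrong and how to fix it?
Bug: WHERE evaluates per row before aggregation, so AVG() is unavailable

Fix: Use a subquery for AVG and a HAVING MIN(...) filter so the condition holds for every row in the group

Corrected query:
SELECT major FROM students GROUP BY major HAVING MIN(gpa) > (SELECT AVG(gpa) FROM students)

Result:
major
-----
CS   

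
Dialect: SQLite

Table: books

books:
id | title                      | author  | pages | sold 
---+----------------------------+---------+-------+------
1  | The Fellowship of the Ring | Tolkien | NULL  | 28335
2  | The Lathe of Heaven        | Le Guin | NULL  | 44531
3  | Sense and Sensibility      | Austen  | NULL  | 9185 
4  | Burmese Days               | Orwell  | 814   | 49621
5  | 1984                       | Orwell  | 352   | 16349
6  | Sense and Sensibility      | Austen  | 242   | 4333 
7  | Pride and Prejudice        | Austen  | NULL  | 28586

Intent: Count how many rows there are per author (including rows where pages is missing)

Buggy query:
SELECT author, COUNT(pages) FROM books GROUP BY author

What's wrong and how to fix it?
Bug: COUNT(column) counts non-NULL values only; rows with NULL pages aren't counted

Fix: Use COUNT(*) to count all rows regardless of NULL

Corrected query:
SELECT author, COUNT(*) FROM books GROUP BY author

Result:
author  | COUNT(*)
--------+---------
Austen  | 3       
Le Guin | 1       
Orwell  | 2       
Tolkien | 1       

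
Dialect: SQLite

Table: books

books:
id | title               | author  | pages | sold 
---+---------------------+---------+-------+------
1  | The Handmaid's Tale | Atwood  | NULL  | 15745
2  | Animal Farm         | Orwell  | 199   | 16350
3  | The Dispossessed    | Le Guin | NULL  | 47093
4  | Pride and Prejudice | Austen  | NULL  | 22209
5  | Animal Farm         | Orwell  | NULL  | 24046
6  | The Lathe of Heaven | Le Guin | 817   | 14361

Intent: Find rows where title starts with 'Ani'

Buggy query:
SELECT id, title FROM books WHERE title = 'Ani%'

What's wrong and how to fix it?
Bug: Wildcards only work with LIKE; '=' treats '%' as a literal character

Fix: Replace '=' with LIKE so 'Ani%' is treated as a pattern

Corrected query:
SELECT id, title FROM books WHERE title LIKE 'Ani%'

Result:
id | title      
---+------------
2  | Animal Farm
5  | Animal Farm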